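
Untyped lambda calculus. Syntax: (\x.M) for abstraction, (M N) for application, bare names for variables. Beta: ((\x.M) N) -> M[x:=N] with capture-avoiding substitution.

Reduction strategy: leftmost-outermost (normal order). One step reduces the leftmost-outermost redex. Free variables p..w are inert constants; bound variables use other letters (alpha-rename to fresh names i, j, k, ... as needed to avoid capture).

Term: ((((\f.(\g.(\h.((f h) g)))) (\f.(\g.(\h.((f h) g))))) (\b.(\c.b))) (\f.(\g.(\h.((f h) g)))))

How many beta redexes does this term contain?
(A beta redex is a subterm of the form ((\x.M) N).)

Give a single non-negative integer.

Term: ((((\f.(\g.(\h.((f h) g)))) (\f.(\g.(\h.((f h) g))))) (\b.(\c.b))) (\f.(\g.(\h.((f h) g)))))
  Redex: ((\f.(\g.(\h.((f h) g)))) (\f.(\g.(\h.((f h) g)))))
Total redexes: 1

Answer: 1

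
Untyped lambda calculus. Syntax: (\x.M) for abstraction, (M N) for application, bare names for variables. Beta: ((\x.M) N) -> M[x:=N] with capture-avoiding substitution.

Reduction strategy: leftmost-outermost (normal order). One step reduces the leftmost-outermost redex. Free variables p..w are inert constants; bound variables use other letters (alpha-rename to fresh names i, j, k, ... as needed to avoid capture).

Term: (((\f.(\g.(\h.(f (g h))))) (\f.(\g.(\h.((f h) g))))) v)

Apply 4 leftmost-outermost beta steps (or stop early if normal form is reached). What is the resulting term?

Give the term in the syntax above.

Answer: (\h.(\g.(\i.(((v h) i) g))))

Derivation:
Step 0: (((\f.(\g.(\h.(f (g h))))) (\f.(\g.(\h.((f h) g))))) v)
Step 1: ((\g.(\h.((\f.(\g.(\h.((f h) g)))) (g h)))) v)
Step 2: (\h.((\f.(\g.(\h.((f h) g)))) (v h)))
Step 3: (\h.(\g.(\i.(((v h) i) g))))
Step 4: (normal form reached)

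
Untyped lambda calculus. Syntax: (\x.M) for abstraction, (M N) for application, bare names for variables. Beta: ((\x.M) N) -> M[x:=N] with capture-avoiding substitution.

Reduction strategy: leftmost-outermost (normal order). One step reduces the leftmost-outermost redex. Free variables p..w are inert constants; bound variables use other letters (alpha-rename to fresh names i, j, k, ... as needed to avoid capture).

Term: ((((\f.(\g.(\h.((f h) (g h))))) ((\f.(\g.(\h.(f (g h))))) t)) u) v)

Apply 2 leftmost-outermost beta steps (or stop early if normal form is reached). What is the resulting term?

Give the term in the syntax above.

Answer: ((\h.((((\f.(\g.(\h.(f (g h))))) t) h) (u h))) v)

Derivation:
Step 0: ((((\f.(\g.(\h.((f h) (g h))))) ((\f.(\g.(\h.(f (g h))))) t)) u) v)
Step 1: (((\g.(\h.((((\f.(\g.(\h.(f (g h))))) t) h) (g h)))) u) v)
Step 2: ((\h.((((\f.(\g.(\h.(f (g h))))) t) h) (u h))) v)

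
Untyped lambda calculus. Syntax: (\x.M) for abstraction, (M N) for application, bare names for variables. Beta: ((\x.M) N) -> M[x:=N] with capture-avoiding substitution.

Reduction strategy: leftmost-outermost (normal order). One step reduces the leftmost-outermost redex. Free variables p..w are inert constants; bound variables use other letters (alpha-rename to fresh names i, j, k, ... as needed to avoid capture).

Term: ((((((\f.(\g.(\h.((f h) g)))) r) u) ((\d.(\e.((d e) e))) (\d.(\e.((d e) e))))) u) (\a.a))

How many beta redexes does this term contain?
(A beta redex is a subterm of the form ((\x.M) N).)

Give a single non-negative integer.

Answer: 2

Derivation:
Term: ((((((\f.(\g.(\h.((f h) g)))) r) u) ((\d.(\e.((d e) e))) (\d.(\e.((d e) e))))) u) (\a.a))
  Redex: ((\f.(\g.(\h.((f h) g)))) r)
  Redex: ((\d.(\e.((d e) e))) (\d.(\e.((d e) e))))
Total redexes: 2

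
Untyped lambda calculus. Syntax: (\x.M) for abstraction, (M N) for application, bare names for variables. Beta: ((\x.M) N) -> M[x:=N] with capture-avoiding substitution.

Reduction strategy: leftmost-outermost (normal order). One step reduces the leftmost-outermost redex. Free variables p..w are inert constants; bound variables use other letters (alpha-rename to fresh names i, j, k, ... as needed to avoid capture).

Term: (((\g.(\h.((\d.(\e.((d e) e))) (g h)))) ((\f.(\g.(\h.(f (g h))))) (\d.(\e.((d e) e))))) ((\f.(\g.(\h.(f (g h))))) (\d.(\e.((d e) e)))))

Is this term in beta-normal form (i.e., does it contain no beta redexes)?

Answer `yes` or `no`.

Term: (((\g.(\h.((\d.(\e.((d e) e))) (g h)))) ((\f.(\g.(\h.(f (g h))))) (\d.(\e.((d e) e))))) ((\f.(\g.(\h.(f (g h))))) (\d.(\e.((d e) e)))))
Found 4 beta redex(es).

Answer: no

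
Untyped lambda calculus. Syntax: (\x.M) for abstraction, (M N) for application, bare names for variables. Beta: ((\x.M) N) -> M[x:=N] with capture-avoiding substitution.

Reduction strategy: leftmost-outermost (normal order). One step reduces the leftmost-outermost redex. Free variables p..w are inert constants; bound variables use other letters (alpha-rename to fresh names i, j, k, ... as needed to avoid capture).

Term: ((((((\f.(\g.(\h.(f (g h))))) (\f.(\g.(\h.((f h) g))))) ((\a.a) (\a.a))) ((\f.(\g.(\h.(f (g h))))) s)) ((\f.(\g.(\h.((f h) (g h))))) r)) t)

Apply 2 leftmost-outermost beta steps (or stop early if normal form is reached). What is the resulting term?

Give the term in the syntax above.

Step 0: ((((((\f.(\g.(\h.(f (g h))))) (\f.(\g.(\h.((f h) g))))) ((\a.a) (\a.a))) ((\f.(\g.(\h.(f (g h))))) s)) ((\f.(\g.(\h.((f h) (g h))))) r)) t)
Step 1: (((((\g.(\h.((\f.(\g.(\h.((f h) g)))) (g h)))) ((\a.a) (\a.a))) ((\f.(\g.(\h.(f (g h))))) s)) ((\f.(\g.(\h.((f h) (g h))))) r)) t)
Step 2: ((((\h.((\f.(\g.(\h.((f h) g)))) (((\a.a) (\a.a)) h))) ((\f.(\g.(\h.(f (g h))))) s)) ((\f.(\g.(\h.((f h) (g h))))) r)) t)

Answer: ((((\h.((\f.(\g.(\h.((f h) g)))) (((\a.a) (\a.a)) h))) ((\f.(\g.(\h.(f (g h))))) s)) ((\f.(\g.(\h.((f h) (g h))))) r)) t)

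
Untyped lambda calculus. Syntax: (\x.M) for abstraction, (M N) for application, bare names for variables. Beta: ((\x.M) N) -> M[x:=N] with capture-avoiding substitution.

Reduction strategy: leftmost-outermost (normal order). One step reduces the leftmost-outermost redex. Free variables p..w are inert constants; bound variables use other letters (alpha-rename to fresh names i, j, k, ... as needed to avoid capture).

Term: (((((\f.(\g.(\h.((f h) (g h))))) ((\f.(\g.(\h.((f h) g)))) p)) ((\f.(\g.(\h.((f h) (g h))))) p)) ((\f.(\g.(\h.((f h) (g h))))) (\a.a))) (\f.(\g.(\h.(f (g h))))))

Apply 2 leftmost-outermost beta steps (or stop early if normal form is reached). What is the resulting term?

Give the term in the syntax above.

Step 0: (((((\f.(\g.(\h.((f h) (g h))))) ((\f.(\g.(\h.((f h) g)))) p)) ((\f.(\g.(\h.((f h) (g h))))) p)) ((\f.(\g.(\h.((f h) (g h))))) (\a.a))) (\f.(\g.(\h.(f (g h))))))
Step 1: ((((\g.(\h.((((\f.(\g.(\h.((f h) g)))) p) h) (g h)))) ((\f.(\g.(\h.((f h) (g h))))) p)) ((\f.(\g.(\h.((f h) (g h))))) (\a.a))) (\f.(\g.(\h.(f (g h))))))
Step 2: (((\h.((((\f.(\g.(\h.((f h) g)))) p) h) (((\f.(\g.(\h.((f h) (g h))))) p) h))) ((\f.(\g.(\h.((f h) (g h))))) (\a.a))) (\f.(\g.(\h.(f (g h))))))

Answer: (((\h.((((\f.(\g.(\h.((f h) g)))) p) h) (((\f.(\g.(\h.((f h) (g h))))) p) h))) ((\f.(\g.(\h.((f h) (g h))))) (\a.a))) (\f.(\g.(\h.(f (g h))))))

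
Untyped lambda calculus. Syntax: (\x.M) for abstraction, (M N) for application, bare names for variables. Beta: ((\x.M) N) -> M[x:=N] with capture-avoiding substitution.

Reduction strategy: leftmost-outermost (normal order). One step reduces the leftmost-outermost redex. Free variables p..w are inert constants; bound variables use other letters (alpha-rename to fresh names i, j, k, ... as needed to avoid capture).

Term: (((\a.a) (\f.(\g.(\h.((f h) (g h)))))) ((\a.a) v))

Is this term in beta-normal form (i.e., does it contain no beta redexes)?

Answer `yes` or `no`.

Term: (((\a.a) (\f.(\g.(\h.((f h) (g h)))))) ((\a.a) v))
Found 2 beta redex(es).

Answer: no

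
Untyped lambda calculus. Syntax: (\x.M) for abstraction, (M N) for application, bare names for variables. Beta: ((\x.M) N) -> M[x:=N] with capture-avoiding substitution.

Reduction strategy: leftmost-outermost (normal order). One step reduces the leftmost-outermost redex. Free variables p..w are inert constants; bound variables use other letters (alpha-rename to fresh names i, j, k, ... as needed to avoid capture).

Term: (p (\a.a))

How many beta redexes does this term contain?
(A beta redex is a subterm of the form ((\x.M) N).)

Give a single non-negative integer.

Answer: 0

Derivation:
Term: (p (\a.a))
  (no redexes)
Total redexes: 0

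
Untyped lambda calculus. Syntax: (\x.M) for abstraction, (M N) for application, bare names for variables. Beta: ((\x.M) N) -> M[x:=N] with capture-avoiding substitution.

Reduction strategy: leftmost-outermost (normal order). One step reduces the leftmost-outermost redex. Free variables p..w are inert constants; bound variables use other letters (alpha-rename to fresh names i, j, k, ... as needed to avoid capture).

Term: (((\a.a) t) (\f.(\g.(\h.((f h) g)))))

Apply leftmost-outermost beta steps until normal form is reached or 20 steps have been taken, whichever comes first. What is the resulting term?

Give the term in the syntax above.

Step 0: (((\a.a) t) (\f.(\g.(\h.((f h) g)))))
Step 1: (t (\f.(\g.(\h.((f h) g)))))

Answer: (t (\f.(\g.(\h.((f h) g)))))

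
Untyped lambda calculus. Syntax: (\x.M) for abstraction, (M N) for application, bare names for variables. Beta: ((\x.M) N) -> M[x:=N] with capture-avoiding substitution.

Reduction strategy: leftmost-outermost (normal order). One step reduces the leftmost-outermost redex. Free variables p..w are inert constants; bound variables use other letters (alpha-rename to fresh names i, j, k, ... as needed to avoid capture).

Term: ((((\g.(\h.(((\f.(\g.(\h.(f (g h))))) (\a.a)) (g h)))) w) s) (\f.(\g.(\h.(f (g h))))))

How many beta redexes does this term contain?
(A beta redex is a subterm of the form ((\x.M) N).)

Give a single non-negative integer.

Term: ((((\g.(\h.(((\f.(\g.(\h.(f (g h))))) (\a.a)) (g h)))) w) s) (\f.(\g.(\h.(f (g h))))))
  Redex: ((\g.(\h.(((\f.(\g.(\h.(f (g h))))) (\a.a)) (g h)))) w)
  Redex: ((\f.(\g.(\h.(f (g h))))) (\a.a))
Total redexes: 2

Answer: 2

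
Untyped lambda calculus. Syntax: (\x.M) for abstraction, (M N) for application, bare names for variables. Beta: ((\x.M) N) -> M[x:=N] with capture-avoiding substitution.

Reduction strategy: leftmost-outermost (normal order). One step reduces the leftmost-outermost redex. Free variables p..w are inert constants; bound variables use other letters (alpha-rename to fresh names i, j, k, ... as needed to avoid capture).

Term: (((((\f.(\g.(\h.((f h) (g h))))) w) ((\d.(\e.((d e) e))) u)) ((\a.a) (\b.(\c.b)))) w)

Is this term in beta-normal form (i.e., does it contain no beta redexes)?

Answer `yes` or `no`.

Answer: no

Derivation:
Term: (((((\f.(\g.(\h.((f h) (g h))))) w) ((\d.(\e.((d e) e))) u)) ((\a.a) (\b.(\c.b)))) w)
Found 3 beta redex(es).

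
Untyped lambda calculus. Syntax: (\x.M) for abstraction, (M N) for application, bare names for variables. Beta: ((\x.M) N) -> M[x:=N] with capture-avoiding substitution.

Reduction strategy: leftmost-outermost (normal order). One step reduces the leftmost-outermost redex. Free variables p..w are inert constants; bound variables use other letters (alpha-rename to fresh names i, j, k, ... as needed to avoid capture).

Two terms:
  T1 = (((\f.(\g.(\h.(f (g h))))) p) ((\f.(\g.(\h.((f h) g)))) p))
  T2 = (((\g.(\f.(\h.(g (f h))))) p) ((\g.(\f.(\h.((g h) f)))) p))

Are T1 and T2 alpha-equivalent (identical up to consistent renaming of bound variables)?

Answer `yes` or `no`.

Answer: yes

Derivation:
Term 1: (((\f.(\g.(\h.(f (g h))))) p) ((\f.(\g.(\h.((f h) g)))) p))
Term 2: (((\g.(\f.(\h.(g (f h))))) p) ((\g.(\f.(\h.((g h) f)))) p))
Alpha-equivalence: compare structure up to binder renaming.
Result: True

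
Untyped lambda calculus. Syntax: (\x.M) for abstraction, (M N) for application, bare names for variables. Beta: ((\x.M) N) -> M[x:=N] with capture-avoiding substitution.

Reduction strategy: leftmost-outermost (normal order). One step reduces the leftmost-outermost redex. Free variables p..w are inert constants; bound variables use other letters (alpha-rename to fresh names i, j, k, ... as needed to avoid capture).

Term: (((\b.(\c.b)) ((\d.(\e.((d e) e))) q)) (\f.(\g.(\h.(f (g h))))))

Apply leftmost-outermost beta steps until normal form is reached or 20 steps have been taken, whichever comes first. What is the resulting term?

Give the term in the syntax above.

Answer: (\e.((q e) e))

Derivation:
Step 0: (((\b.(\c.b)) ((\d.(\e.((d e) e))) q)) (\f.(\g.(\h.(f (g h))))))
Step 1: ((\c.((\d.(\e.((d e) e))) q)) (\f.(\g.(\h.(f (g h))))))
Step 2: ((\d.(\e.((d e) e))) q)
Step 3: (\e.((q e) e))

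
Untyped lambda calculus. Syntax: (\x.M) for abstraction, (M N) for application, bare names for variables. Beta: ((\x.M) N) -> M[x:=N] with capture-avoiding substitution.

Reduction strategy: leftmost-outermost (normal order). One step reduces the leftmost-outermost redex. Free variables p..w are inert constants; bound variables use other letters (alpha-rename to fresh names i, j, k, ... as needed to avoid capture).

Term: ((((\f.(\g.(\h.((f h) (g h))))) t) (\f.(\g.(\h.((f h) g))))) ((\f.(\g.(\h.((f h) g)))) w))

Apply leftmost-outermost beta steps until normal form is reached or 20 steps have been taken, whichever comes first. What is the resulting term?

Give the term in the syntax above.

Answer: ((t (\g.(\h.((w h) g)))) (\g.(\h.((w g) h))))

Derivation:
Step 0: ((((\f.(\g.(\h.((f h) (g h))))) t) (\f.(\g.(\h.((f h) g))))) ((\f.(\g.(\h.((f h) g)))) w))
Step 1: (((\g.(\h.((t h) (g h)))) (\f.(\g.(\h.((f h) g))))) ((\f.(\g.(\h.((f h) g)))) w))
Step 2: ((\h.((t h) ((\f.(\g.(\h.((f h) g)))) h))) ((\f.(\g.(\h.((f h) g)))) w))
Step 3: ((t ((\f.(\g.(\h.((f h) g)))) w)) ((\f.(\g.(\h.((f h) g)))) ((\f.(\g.(\h.((f h) g)))) w)))
Step 4: ((t (\g.(\h.((w h) g)))) ((\f.(\g.(\h.((f h) g)))) ((\f.(\g.(\h.((f h) g)))) w)))
Step 5: ((t (\g.(\h.((w h) g)))) (\g.(\h.((((\f.(\g.(\h.((f h) g)))) w) h) g))))
Step 6: ((t (\g.(\h.((w h) g)))) (\g.(\h.(((\g.(\h.((w h) g))) h) g))))
Step 7: ((t (\g.(\h.((w h) g)))) (\g.(\h.((\i.((w i) h)) g))))
Step 8: ((t (\g.(\h.((w h) g)))) (\g.(\h.((w g) h))))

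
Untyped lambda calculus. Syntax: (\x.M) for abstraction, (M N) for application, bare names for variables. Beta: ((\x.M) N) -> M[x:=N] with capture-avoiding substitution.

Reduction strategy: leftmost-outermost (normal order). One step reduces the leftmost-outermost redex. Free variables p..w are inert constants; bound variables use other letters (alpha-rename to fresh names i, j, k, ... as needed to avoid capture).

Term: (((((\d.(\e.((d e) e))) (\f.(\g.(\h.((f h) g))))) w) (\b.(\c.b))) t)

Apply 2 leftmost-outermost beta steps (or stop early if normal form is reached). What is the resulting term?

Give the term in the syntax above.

Step 0: (((((\d.(\e.((d e) e))) (\f.(\g.(\h.((f h) g))))) w) (\b.(\c.b))) t)
Step 1: ((((\e.(((\f.(\g.(\h.((f h) g)))) e) e)) w) (\b.(\c.b))) t)
Step 2: (((((\f.(\g.(\h.((f h) g)))) w) w) (\b.(\c.b))) t)

Answer: (((((\f.(\g.(\h.((f h) g)))) w) w) (\b.(\c.b))) t)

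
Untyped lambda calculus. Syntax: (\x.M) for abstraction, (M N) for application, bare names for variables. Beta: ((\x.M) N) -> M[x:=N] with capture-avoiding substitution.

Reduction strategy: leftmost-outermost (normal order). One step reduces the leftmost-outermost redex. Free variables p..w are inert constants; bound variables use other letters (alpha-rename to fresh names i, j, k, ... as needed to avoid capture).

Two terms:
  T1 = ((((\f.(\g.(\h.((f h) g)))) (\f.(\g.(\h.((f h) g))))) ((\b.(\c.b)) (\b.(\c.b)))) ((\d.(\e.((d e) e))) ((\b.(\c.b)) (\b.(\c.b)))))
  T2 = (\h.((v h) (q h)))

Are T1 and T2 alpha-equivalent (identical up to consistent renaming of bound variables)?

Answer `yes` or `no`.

Answer: no

Derivation:
Term 1: ((((\f.(\g.(\h.((f h) g)))) (\f.(\g.(\h.((f h) g))))) ((\b.(\c.b)) (\b.(\c.b)))) ((\d.(\e.((d e) e))) ((\b.(\c.b)) (\b.(\c.b)))))
Term 2: (\h.((v h) (q h)))
Alpha-equivalence: compare structure up to binder renaming.
Result: False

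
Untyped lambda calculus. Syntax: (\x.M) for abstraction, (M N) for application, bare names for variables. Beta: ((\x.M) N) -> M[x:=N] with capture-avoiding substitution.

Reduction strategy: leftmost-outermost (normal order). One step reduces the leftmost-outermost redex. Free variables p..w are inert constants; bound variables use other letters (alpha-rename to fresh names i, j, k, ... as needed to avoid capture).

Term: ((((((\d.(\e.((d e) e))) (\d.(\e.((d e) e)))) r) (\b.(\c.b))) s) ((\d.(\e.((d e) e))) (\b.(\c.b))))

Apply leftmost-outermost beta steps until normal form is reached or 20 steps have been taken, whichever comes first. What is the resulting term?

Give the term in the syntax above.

Answer: (((((r r) r) (\b.(\c.b))) s) (\e.e))

Derivation:
Step 0: ((((((\d.(\e.((d e) e))) (\d.(\e.((d e) e)))) r) (\b.(\c.b))) s) ((\d.(\e.((d e) e))) (\b.(\c.b))))
Step 1: (((((\e.(((\d.(\e.((d e) e))) e) e)) r) (\b.(\c.b))) s) ((\d.(\e.((d e) e))) (\b.(\c.b))))
Step 2: ((((((\d.(\e.((d e) e))) r) r) (\b.(\c.b))) s) ((\d.(\e.((d e) e))) (\b.(\c.b))))
Step 3: (((((\e.((r e) e)) r) (\b.(\c.b))) s) ((\d.(\e.((d e) e))) (\b.(\c.b))))
Step 4: (((((r r) r) (\b.(\c.b))) s) ((\d.(\e.((d e) e))) (\b.(\c.b))))
Step 5: (((((r r) r) (\b.(\c.b))) s) (\e.(((\b.(\c.b)) e) e)))
Step 6: (((((r r) r) (\b.(\c.b))) s) (\e.((\c.e) e)))
Step 7: (((((r r) r) (\b.(\c.b))) s) (\e.e))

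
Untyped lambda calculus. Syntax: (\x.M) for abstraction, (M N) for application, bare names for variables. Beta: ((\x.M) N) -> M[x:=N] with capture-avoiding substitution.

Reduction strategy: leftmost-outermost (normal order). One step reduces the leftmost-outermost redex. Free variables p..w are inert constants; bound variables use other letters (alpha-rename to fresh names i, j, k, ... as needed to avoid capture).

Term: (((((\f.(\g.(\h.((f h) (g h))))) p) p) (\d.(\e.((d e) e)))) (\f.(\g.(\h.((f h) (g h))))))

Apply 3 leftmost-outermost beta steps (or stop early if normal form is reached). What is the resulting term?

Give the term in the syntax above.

Step 0: (((((\f.(\g.(\h.((f h) (g h))))) p) p) (\d.(\e.((d e) e)))) (\f.(\g.(\h.((f h) (g h))))))
Step 1: ((((\g.(\h.((p h) (g h)))) p) (\d.(\e.((d e) e)))) (\f.(\g.(\h.((f h) (g h))))))
Step 2: (((\h.((p h) (p h))) (\d.(\e.((d e) e)))) (\f.(\g.(\h.((f h) (g h))))))
Step 3: (((p (\d.(\e.((d e) e)))) (p (\d.(\e.((d e) e))))) (\f.(\g.(\h.((f h) (g h))))))

Answer: (((p (\d.(\e.((d e) e)))) (p (\d.(\e.((d e) e))))) (\f.(\g.(\h.((f h) (g h))))))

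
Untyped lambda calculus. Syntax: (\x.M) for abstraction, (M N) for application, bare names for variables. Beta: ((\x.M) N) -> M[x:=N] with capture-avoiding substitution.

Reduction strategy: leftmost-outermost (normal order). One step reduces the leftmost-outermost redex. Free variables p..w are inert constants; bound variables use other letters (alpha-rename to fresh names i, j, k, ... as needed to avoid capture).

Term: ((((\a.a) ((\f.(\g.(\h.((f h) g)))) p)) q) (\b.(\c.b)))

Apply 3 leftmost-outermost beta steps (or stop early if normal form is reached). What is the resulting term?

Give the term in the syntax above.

Step 0: ((((\a.a) ((\f.(\g.(\h.((f h) g)))) p)) q) (\b.(\c.b)))
Step 1: ((((\f.(\g.(\h.((f h) g)))) p) q) (\b.(\c.b)))
Step 2: (((\g.(\h.((p h) g))) q) (\b.(\c.b)))
Step 3: ((\h.((p h) q)) (\b.(\c.b)))

Answer: ((\h.((p h) q)) (\b.(\c.b)))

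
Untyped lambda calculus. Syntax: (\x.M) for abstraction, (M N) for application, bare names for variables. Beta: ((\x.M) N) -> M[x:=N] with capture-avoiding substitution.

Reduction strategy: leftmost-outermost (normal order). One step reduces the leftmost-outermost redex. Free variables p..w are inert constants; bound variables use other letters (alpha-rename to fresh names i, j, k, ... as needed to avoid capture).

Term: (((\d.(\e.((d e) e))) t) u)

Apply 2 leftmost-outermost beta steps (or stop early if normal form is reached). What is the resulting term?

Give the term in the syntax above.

Answer: ((t u) u)

Derivation:
Step 0: (((\d.(\e.((d e) e))) t) u)
Step 1: ((\e.((t e) e)) u)
Step 2: ((t u) u)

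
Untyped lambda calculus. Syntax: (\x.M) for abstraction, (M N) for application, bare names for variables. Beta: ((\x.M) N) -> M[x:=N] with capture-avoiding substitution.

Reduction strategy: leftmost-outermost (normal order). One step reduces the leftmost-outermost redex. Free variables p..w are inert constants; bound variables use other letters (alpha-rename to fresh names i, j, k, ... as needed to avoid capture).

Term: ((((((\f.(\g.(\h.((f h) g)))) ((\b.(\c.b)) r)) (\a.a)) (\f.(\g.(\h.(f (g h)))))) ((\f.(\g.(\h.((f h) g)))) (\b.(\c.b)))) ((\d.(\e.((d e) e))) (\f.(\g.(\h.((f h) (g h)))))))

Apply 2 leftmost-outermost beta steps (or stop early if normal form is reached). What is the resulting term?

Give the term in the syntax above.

Step 0: ((((((\f.(\g.(\h.((f h) g)))) ((\b.(\c.b)) r)) (\a.a)) (\f.(\g.(\h.(f (g h)))))) ((\f.(\g.(\h.((f h) g)))) (\b.(\c.b)))) ((\d.(\e.((d e) e))) (\f.(\g.(\h.((f h) (g h)))))))
Step 1: (((((\g.(\h.((((\b.(\c.b)) r) h) g))) (\a.a)) (\f.(\g.(\h.(f (g h)))))) ((\f.(\g.(\h.((f h) g)))) (\b.(\c.b)))) ((\d.(\e.((d e) e))) (\f.(\g.(\h.((f h) (g h)))))))
Step 2: ((((\h.((((\b.(\c.b)) r) h) (\a.a))) (\f.(\g.(\h.(f (g h)))))) ((\f.(\g.(\h.((f h) g)))) (\b.(\c.b)))) ((\d.(\e.((d e) e))) (\f.(\g.(\h.((f h) (g h)))))))

Answer: ((((\h.((((\b.(\c.b)) r) h) (\a.a))) (\f.(\g.(\h.(f (g h)))))) ((\f.(\g.(\h.((f h) g)))) (\b.(\c.b)))) ((\d.(\e.((d e) e))) (\f.(\g.(\h.((f h) (g h)))))))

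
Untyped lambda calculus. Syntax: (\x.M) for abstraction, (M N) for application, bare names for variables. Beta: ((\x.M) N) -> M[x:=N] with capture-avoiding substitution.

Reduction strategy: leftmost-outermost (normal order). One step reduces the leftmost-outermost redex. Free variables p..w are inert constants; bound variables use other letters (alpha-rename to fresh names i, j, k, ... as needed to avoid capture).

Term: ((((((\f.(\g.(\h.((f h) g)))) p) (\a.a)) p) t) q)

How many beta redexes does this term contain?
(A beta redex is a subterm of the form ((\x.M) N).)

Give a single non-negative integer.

Term: ((((((\f.(\g.(\h.((f h) g)))) p) (\a.a)) p) t) q)
  Redex: ((\f.(\g.(\h.((f h) g)))) p)
Total redexes: 1

Answer: 1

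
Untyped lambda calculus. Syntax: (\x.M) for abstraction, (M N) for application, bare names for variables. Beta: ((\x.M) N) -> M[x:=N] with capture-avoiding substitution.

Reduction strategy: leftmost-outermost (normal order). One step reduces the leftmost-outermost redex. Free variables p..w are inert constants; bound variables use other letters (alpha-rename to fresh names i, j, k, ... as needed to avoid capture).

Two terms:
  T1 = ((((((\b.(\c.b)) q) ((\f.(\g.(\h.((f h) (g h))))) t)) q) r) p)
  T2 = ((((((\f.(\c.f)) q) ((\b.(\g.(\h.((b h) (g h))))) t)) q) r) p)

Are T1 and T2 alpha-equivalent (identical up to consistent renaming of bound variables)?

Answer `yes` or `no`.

Term 1: ((((((\b.(\c.b)) q) ((\f.(\g.(\h.((f h) (g h))))) t)) q) r) p)
Term 2: ((((((\f.(\c.f)) q) ((\b.(\g.(\h.((b h) (g h))))) t)) q) r) p)
Alpha-equivalence: compare structure up to binder renaming.
Result: True

Answer: yes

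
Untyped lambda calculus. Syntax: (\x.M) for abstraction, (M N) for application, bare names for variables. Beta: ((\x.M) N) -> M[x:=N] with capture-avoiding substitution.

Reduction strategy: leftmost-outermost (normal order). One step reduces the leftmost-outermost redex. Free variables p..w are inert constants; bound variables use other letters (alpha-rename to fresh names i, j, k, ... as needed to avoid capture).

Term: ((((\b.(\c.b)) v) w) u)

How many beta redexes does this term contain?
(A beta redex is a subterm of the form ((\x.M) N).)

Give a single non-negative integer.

Answer: 1

Derivation:
Term: ((((\b.(\c.b)) v) w) u)
  Redex: ((\b.(\c.b)) v)
Total redexes: 1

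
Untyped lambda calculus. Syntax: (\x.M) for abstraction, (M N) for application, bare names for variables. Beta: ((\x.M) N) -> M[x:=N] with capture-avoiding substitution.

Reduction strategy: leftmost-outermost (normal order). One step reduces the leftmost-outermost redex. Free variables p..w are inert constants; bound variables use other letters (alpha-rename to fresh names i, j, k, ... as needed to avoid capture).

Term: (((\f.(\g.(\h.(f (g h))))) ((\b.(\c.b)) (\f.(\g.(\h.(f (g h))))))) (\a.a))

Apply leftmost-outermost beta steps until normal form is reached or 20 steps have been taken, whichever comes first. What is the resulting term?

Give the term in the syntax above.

Step 0: (((\f.(\g.(\h.(f (g h))))) ((\b.(\c.b)) (\f.(\g.(\h.(f (g h))))))) (\a.a))
Step 1: ((\g.(\h.(((\b.(\c.b)) (\f.(\g.(\h.(f (g h)))))) (g h)))) (\a.a))
Step 2: (\h.(((\b.(\c.b)) (\f.(\g.(\h.(f (g h)))))) ((\a.a) h)))
Step 3: (\h.((\c.(\f.(\g.(\h.(f (g h)))))) ((\a.a) h)))
Step 4: (\h.(\f.(\g.(\h.(f (g h))))))

Answer: (\h.(\f.(\g.(\h.(f (g h))))))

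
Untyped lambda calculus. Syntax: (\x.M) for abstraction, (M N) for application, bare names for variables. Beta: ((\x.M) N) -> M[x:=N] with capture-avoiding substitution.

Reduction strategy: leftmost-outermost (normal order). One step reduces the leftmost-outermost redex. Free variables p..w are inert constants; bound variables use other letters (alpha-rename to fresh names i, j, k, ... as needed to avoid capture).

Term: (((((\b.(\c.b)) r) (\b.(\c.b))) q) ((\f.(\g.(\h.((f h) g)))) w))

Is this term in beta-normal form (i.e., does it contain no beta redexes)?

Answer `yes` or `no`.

Answer: no

Derivation:
Term: (((((\b.(\c.b)) r) (\b.(\c.b))) q) ((\f.(\g.(\h.((f h) g)))) w))
Found 2 beta redex(es).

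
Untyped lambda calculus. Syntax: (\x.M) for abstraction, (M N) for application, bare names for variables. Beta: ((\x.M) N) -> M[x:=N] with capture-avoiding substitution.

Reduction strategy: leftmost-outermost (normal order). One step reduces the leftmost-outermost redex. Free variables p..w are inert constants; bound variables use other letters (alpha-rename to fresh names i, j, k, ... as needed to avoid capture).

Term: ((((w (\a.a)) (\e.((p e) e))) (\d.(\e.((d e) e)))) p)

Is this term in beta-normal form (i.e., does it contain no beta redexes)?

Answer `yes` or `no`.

Answer: yes

Derivation:
Term: ((((w (\a.a)) (\e.((p e) e))) (\d.(\e.((d e) e)))) p)
No beta redexes found.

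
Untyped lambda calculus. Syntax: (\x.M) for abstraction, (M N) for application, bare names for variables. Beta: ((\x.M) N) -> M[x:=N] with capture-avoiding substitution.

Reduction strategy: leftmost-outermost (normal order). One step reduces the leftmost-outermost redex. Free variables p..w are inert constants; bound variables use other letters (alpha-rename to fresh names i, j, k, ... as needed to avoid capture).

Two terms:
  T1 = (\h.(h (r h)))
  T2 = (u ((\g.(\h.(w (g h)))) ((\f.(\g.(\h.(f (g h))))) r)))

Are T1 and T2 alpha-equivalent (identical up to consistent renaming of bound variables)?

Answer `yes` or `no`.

Answer: no

Derivation:
Term 1: (\h.(h (r h)))
Term 2: (u ((\g.(\h.(w (g h)))) ((\f.(\g.(\h.(f (g h))))) r)))
Alpha-equivalence: compare structure up to binder renaming.
Result: False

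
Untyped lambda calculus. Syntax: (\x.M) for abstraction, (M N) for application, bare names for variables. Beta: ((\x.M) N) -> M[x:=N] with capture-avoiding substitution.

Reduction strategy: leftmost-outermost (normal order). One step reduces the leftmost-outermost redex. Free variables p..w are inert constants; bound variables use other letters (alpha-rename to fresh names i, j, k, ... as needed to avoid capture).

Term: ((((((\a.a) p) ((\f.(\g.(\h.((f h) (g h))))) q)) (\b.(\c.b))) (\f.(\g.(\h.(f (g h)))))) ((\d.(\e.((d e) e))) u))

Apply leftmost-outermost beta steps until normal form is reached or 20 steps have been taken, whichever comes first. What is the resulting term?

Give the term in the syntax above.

Answer: ((((p (\g.(\h.((q h) (g h))))) (\b.(\c.b))) (\f.(\g.(\h.(f (g h)))))) (\e.((u e) e)))

Derivation:
Step 0: ((((((\a.a) p) ((\f.(\g.(\h.((f h) (g h))))) q)) (\b.(\c.b))) (\f.(\g.(\h.(f (g h)))))) ((\d.(\e.((d e) e))) u))
Step 1: ((((p ((\f.(\g.(\h.((f h) (g h))))) q)) (\b.(\c.b))) (\f.(\g.(\h.(f (g h)))))) ((\d.(\e.((d e) e))) u))
Step 2: ((((p (\g.(\h.((q h) (g h))))) (\b.(\c.b))) (\f.(\g.(\h.(f (g h)))))) ((\d.(\e.((d e) e))) u))
Step 3: ((((p (\g.(\h.((q h) (g h))))) (\b.(\c.b))) (\f.(\g.(\h.(f (g h)))))) (\e.((u e) e)))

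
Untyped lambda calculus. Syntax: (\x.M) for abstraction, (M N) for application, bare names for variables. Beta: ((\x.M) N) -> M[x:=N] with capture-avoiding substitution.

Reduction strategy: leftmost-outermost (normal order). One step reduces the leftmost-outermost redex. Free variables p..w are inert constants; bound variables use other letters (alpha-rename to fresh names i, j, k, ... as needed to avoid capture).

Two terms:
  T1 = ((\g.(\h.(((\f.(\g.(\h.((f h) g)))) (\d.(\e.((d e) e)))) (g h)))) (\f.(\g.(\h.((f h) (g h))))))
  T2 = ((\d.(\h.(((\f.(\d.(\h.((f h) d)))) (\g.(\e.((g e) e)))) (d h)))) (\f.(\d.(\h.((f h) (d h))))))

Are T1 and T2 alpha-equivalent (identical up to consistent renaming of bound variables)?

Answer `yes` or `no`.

Answer: yes

Derivation:
Term 1: ((\g.(\h.(((\f.(\g.(\h.((f h) g)))) (\d.(\e.((d e) e)))) (g h)))) (\f.(\g.(\h.((f h) (g h))))))
Term 2: ((\d.(\h.(((\f.(\d.(\h.((f h) d)))) (\g.(\e.((g e) e)))) (d h)))) (\f.(\d.(\h.((f h) (d h))))))
Alpha-equivalence: compare structure up to binder renaming.
Result: True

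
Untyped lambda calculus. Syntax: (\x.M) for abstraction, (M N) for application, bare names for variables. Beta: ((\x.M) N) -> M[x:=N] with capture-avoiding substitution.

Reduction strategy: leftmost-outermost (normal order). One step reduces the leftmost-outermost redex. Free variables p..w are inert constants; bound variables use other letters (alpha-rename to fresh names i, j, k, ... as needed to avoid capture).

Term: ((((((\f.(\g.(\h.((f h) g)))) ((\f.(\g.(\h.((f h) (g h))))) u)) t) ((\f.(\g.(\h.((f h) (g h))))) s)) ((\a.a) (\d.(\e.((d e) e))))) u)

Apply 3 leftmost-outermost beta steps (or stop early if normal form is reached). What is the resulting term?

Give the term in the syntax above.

Answer: ((((((\f.(\g.(\h.((f h) (g h))))) u) ((\f.(\g.(\h.((f h) (g h))))) s)) t) ((\a.a) (\d.(\e.((d e) e))))) u)

Derivation:
Step 0: ((((((\f.(\g.(\h.((f h) g)))) ((\f.(\g.(\h.((f h) (g h))))) u)) t) ((\f.(\g.(\h.((f h) (g h))))) s)) ((\a.a) (\d.(\e.((d e) e))))) u)
Step 1: (((((\g.(\h.((((\f.(\g.(\h.((f h) (g h))))) u) h) g))) t) ((\f.(\g.(\h.((f h) (g h))))) s)) ((\a.a) (\d.(\e.((d e) e))))) u)
Step 2: ((((\h.((((\f.(\g.(\h.((f h) (g h))))) u) h) t)) ((\f.(\g.(\h.((f h) (g h))))) s)) ((\a.a) (\d.(\e.((d e) e))))) u)
Step 3: ((((((\f.(\g.(\h.((f h) (g h))))) u) ((\f.(\g.(\h.((f h) (g h))))) s)) t) ((\a.a) (\d.(\e.((d e) e))))) u)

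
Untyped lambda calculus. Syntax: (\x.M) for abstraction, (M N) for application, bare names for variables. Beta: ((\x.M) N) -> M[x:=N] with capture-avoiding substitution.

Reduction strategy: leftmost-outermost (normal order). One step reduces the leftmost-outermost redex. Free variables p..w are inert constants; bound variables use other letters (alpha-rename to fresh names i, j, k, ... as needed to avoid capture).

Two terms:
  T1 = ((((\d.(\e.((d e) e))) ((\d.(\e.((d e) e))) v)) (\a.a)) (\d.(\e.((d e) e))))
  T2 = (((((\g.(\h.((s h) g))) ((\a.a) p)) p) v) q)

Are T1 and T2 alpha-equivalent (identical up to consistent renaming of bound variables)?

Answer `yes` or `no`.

Term 1: ((((\d.(\e.((d e) e))) ((\d.(\e.((d e) e))) v)) (\a.a)) (\d.(\e.((d e) e))))
Term 2: (((((\g.(\h.((s h) g))) ((\a.a) p)) p) v) q)
Alpha-equivalence: compare structure up to binder renaming.
Result: False

Answer: no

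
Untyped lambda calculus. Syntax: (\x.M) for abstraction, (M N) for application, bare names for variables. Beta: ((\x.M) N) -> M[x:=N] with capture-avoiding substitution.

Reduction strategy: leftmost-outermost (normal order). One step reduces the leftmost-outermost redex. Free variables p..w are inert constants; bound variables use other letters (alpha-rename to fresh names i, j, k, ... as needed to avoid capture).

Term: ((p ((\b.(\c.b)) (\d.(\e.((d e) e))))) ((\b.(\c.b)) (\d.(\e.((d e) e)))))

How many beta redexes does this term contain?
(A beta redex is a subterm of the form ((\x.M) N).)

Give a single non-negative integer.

Answer: 2

Derivation:
Term: ((p ((\b.(\c.b)) (\d.(\e.((d e) e))))) ((\b.(\c.b)) (\d.(\e.((d e) e)))))
  Redex: ((\b.(\c.b)) (\d.(\e.((d e) e))))
  Redex: ((\b.(\c.b)) (\d.(\e.((d e) e))))
Total redexes: 2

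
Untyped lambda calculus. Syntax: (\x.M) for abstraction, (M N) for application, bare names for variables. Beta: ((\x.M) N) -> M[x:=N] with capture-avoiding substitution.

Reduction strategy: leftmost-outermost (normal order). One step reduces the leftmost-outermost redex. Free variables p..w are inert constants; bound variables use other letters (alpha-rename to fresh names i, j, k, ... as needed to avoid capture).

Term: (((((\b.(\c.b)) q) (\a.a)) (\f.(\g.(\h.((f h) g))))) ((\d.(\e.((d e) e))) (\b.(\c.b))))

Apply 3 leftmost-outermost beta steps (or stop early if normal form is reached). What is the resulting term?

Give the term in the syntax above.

Step 0: (((((\b.(\c.b)) q) (\a.a)) (\f.(\g.(\h.((f h) g))))) ((\d.(\e.((d e) e))) (\b.(\c.b))))
Step 1: ((((\c.q) (\a.a)) (\f.(\g.(\h.((f h) g))))) ((\d.(\e.((d e) e))) (\b.(\c.b))))
Step 2: ((q (\f.(\g.(\h.((f h) g))))) ((\d.(\e.((d e) e))) (\b.(\c.b))))
Step 3: ((q (\f.(\g.(\h.((f h) g))))) (\e.(((\b.(\c.b)) e) e)))

Answer: ((q (\f.(\g.(\h.((f h) g))))) (\e.(((\b.(\c.b)) e) e)))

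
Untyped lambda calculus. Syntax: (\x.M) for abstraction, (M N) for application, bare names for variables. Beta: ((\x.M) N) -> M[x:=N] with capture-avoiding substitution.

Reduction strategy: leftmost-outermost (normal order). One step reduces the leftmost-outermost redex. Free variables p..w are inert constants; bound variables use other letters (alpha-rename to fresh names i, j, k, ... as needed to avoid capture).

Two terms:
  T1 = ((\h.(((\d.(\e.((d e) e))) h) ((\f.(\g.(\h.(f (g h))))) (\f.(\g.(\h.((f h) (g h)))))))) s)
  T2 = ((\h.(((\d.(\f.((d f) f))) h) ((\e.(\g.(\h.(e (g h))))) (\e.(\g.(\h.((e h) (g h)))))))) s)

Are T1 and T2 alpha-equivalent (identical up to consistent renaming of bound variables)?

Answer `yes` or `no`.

Answer: yes

Derivation:
Term 1: ((\h.(((\d.(\e.((d e) e))) h) ((\f.(\g.(\h.(f (g h))))) (\f.(\g.(\h.((f h) (g h)))))))) s)
Term 2: ((\h.(((\d.(\f.((d f) f))) h) ((\e.(\g.(\h.(e (g h))))) (\e.(\g.(\h.((e h) (g h)))))))) s)
Alpha-equivalence: compare structure up to binder renaming.
Result: True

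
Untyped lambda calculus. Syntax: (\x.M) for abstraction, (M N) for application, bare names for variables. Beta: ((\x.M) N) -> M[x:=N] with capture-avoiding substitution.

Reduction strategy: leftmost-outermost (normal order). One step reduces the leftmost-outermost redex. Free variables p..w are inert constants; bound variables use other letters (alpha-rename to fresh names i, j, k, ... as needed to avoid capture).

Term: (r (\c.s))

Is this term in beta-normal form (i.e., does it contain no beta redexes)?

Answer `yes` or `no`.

Term: (r (\c.s))
No beta redexes found.

Answer: yes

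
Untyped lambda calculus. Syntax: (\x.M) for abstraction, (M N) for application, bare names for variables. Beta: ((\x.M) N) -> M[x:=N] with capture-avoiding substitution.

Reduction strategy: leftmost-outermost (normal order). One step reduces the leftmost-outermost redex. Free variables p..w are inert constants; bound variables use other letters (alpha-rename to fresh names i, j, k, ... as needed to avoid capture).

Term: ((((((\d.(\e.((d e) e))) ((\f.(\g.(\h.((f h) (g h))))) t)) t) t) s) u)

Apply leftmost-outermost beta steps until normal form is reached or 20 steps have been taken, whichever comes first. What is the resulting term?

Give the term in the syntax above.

Step 0: ((((((\d.(\e.((d e) e))) ((\f.(\g.(\h.((f h) (g h))))) t)) t) t) s) u)
Step 1: (((((\e.((((\f.(\g.(\h.((f h) (g h))))) t) e) e)) t) t) s) u)
Step 2: (((((((\f.(\g.(\h.((f h) (g h))))) t) t) t) t) s) u)
Step 3: ((((((\g.(\h.((t h) (g h)))) t) t) t) s) u)
Step 4: (((((\h.((t h) (t h))) t) t) s) u)
Step 5: (((((t t) (t t)) t) s) u)

Answer: (((((t t) (t t)) t) s) u)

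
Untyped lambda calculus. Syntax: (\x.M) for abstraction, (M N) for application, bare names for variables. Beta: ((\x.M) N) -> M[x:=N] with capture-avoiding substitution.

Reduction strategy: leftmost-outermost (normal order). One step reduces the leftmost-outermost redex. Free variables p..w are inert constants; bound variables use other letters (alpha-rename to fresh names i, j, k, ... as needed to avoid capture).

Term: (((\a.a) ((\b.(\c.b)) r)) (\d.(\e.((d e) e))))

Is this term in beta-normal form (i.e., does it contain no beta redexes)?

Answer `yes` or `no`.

Answer: no

Derivation:
Term: (((\a.a) ((\b.(\c.b)) r)) (\d.(\e.((d e) e))))
Found 2 beta redex(es).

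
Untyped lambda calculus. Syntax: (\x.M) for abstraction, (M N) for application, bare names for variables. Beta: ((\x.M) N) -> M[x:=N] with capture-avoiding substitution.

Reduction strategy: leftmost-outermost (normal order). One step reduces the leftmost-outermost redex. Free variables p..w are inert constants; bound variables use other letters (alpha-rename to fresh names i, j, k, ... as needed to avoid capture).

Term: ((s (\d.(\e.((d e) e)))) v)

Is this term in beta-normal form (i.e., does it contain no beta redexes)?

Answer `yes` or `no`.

Answer: yes

Derivation:
Term: ((s (\d.(\e.((d e) e)))) v)
No beta redexes found.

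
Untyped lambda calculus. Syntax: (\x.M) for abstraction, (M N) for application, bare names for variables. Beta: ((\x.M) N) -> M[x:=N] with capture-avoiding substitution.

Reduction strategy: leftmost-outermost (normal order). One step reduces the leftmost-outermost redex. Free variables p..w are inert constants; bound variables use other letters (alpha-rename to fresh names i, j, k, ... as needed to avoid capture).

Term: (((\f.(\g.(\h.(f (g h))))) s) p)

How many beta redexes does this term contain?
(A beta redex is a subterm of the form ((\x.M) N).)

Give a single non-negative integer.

Term: (((\f.(\g.(\h.(f (g h))))) s) p)
  Redex: ((\f.(\g.(\h.(f (g h))))) s)
Total redexes: 1

Answer: 1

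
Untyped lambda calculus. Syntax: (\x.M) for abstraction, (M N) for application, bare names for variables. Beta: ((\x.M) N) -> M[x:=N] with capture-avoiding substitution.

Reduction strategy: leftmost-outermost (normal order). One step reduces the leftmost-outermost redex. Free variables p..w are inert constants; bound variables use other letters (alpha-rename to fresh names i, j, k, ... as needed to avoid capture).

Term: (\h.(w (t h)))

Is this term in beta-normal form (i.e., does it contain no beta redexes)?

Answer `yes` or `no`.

Answer: yes

Derivation:
Term: (\h.(w (t h)))
No beta redexes found.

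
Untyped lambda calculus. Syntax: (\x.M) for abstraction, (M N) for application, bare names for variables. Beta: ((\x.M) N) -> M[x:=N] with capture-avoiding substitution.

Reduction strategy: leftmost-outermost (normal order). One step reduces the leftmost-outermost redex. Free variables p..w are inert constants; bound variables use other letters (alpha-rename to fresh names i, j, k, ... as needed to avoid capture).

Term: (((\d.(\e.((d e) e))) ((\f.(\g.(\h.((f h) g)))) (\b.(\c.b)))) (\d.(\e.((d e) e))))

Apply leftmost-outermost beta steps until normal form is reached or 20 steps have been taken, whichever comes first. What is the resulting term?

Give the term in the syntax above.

Step 0: (((\d.(\e.((d e) e))) ((\f.(\g.(\h.((f h) g)))) (\b.(\c.b)))) (\d.(\e.((d e) e))))
Step 1: ((\e.((((\f.(\g.(\h.((f h) g)))) (\b.(\c.b))) e) e)) (\d.(\e.((d e) e))))
Step 2: ((((\f.(\g.(\h.((f h) g)))) (\b.(\c.b))) (\d.(\e.((d e) e)))) (\d.(\e.((d e) e))))
Step 3: (((\g.(\h.(((\b.(\c.b)) h) g))) (\d.(\e.((d e) e)))) (\d.(\e.((d e) e))))
Step 4: ((\h.(((\b.(\c.b)) h) (\d.(\e.((d e) e))))) (\d.(\e.((d e) e))))
Step 5: (((\b.(\c.b)) (\d.(\e.((d e) e)))) (\d.(\e.((d e) e))))
Step 6: ((\c.(\d.(\e.((d e) e)))) (\d.(\e.((d e) e))))
Step 7: (\d.(\e.((d e) e)))

Answer: (\d.(\e.((d e) e)))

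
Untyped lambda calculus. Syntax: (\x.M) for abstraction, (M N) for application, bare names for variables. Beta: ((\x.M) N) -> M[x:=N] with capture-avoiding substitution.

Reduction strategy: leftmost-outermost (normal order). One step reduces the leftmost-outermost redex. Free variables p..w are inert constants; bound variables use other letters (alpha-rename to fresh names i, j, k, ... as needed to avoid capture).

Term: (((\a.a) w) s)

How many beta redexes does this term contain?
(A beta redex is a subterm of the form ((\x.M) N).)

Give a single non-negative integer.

Term: (((\a.a) w) s)
  Redex: ((\a.a) w)
Total redexes: 1

Answer: 1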